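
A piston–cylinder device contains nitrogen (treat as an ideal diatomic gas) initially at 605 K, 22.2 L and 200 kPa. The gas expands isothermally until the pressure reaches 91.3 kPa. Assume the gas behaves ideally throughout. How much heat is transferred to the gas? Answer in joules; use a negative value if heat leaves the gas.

3480 J

n = P₁V₁/(RT₁) = 200×22.2/(8.314×605) = 0.883 mol.
Isothermal: T stays 605 K; PV = const ⇒ V₂ = 48.6 L, P₂ = 91.3 kPa.
ΔU = 0 (ideal gas, T constant).
W = nRT ln(V₂/V₁) = 0.883×8.314×605×ln(2.19) = 3480 J.
Q = ΔU + W = 3480 J.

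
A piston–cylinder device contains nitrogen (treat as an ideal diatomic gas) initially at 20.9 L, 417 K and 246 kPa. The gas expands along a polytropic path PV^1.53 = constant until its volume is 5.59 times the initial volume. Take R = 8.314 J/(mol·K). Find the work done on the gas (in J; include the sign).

n = P₁V₁/(RT₁) = 246×20.9/(8.314×417) = 1.48 mol.
Polytropic n=1.53: T₂ = T₁(V₁/V₂)^(n−1) = 417×(0.179)^0.53 = 167 K; P₂ = P₁(V₁/V₂)^n = 17.7 kPa.
W = (P₁V₁−P₂V₂)/(n−1) = (246×20.9−17.7×117)/0.53 = 5800 J.
Work done on the gas = −W_by = -5800 J.

-5800 J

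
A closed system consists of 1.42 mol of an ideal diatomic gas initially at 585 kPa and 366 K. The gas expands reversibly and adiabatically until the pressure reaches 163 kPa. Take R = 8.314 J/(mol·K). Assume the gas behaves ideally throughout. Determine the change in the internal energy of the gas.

V₁ = nRT₁/P₁ = 1.42×8.314×366/585 = 7.39 L.
Adiabatic: T₂/T₁ = (P₂/P₁)^((γ−1)/γ) ⇒ T₂ = 366×(0.279)^0.286 = 254 K; V₂ = 18.4 L.
For an ideal gas ΔU = nCvΔT with Cv = (5/2)R = 20.8 J/(mol·K).
ΔU = 1.42×20.8×(254−366) = -3300 J.

-3300 J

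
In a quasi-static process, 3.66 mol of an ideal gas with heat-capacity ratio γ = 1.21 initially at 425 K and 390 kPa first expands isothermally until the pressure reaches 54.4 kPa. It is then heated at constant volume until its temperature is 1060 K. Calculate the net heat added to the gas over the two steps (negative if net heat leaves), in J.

117000 J

V₁ = nRT₁/P₁ = 3.66×8.314×425/390 = 33.2 L.
Step 1 — Isothermal: T stays 425 K; PV = const ⇒ V₂ = 238 L, P₂ = 54.4 kPa.
ΔU = 0 (ideal gas, T constant).
W = nRT ln(V₂/V₁) = 3.66×8.314×425×ln(7.17) = 25500 J.
Q = ΔU + W = 25500 J.
State after step 1: P = 54.4 kPa, V = 238 L, T = 425 K.
Step 2 — Isochoric: V stays 238 L; P/T = const ⇒ T₂ = 1060 K, P₂ = 136 kPa.
W = 0 (no volume change).
ΔU = nCvΔT = 3.66×39.6×(1060−425) = 92000 J.
Q = ΔU = 92000 J.
Net over both steps: W = 25500 J, Q = 117000 J, ΔU = 92000 J.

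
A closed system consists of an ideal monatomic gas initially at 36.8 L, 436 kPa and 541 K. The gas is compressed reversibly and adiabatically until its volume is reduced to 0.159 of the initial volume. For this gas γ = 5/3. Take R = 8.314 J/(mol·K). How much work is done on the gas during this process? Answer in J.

n = P₁V₁/(RT₁) = 436×36.8/(8.314×541) = 3.57 mol.
Adiabatic: TV^(γ−1) = const ⇒ T₂ = 541×(6.29)^0.667 = 1840 K; PV^γ = const ⇒ P₂ = 9340 kPa.
ΔU = nCvΔT = 3.57×12.5×(1840−541) = 57900 J.
Q = 0 for an adiabatic process, so W = −ΔU = -57900 J.
Work done on the gas = −W_by = 57900 J.

57900 J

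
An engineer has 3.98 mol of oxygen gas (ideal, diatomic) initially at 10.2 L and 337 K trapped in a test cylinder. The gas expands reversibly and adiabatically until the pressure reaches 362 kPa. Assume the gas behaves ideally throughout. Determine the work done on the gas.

P₁ = nRT₁/V₁ = 3.98×8.314×337/10.2 = 1090 kPa.
Adiabatic: T₂/T₁ = (P₂/P₁)^((γ−1)/γ) ⇒ T₂ = 337×(0.331)^0.286 = 246 K; V₂ = 22.5 L.
ΔU = nCvΔT = 3.98×20.8×(246−337) = -7550 J.
Q = 0 for an adiabatic process, so W = −ΔU = 7550 J.
Work done on the gas = −W_by = -7550 J.

-7550 J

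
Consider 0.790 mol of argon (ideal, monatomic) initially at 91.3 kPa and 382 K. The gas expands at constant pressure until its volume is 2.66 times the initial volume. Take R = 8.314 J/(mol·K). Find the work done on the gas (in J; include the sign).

-4160 J

V₁ = nRT₁/P₁ = 0.790×8.314×382/91.3 = 27.5 L.
Isobaric: P stays 91.3 kPa; V/T = const ⇒ T₂ = 1020 K, V₂ = 73.1 L.
W = PΔV = 91.3×(73.1−27.5) kPa·L = 4160 J.
Work done on the gas = −W_by = -4160 J.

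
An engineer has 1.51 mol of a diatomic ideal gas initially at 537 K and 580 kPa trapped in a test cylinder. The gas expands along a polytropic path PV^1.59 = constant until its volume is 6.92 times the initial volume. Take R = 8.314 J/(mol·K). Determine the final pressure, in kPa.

V₁ = nRT₁/P₁ = 1.51×8.314×537/580 = 11.6 L.
Polytropic n=1.59: T₂ = T₁(V₁/V₂)^(n−1) = 537×(0.145)^0.59 = 172 K; P₂ = P₁(V₁/V₂)^n = 26.8 kPa.

26.8 kPa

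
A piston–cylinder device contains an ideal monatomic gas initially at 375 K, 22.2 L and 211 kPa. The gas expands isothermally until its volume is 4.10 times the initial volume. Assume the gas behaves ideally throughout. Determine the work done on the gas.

n = P₁V₁/(RT₁) = 211×22.2/(8.314×375) = 1.50 mol.
Isothermal: T stays 375 K; PV = const ⇒ V₂ = 91.0 L, P₂ = 51.5 kPa.
W = nRT ln(V₂/V₁) = 1.50×8.314×375×ln(4.10) = 6610 J.
Work done on the gas = −W_by = -6610 J.

-6610 J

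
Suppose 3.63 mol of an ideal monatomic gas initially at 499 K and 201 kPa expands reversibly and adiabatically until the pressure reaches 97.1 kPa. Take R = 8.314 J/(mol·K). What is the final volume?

V₁ = nRT₁/P₁ = 3.63×8.314×499/201 = 74.9 L.
Adiabatic: T₂/T₁ = (P₂/P₁)^((γ−1)/γ) ⇒ T₂ = 499×(0.483)^0.400 = 373 K; V₂ = 116 L.

116 L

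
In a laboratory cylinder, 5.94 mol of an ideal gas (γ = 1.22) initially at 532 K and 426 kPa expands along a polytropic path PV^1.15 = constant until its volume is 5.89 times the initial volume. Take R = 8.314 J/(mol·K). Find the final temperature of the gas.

408 K

V₁ = nRT₁/P₁ = 5.94×8.314×532/426 = 61.7 L.
Polytropic n=1.15: T₂ = T₁(V₁/V₂)^(n−1) = 532×(0.170)^0.15 = 408 K; P₂ = P₁(V₁/V₂)^n = 55.4 kPa.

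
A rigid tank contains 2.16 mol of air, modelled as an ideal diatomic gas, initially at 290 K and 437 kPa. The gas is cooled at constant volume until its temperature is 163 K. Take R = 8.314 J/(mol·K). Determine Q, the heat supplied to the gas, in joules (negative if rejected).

-5700 J

V₁ = nRT₁/P₁ = 2.16×8.314×290/437 = 11.9 L.
Isochoric: V stays 11.9 L; P/T = const ⇒ T₂ = 163 K, P₂ = 246 kPa.
W = 0 (no volume change).
ΔU = nCvΔT = 2.16×20.8×(163−290) = -5700 J.
Q = ΔU = -5700 J.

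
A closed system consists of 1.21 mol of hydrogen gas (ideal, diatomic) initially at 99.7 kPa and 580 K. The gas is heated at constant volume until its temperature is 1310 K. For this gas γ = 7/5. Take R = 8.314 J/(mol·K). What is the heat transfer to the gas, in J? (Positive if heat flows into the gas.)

18400 J

V₁ = nRT₁/P₁ = 1.21×8.314×580/99.7 = 58.5 L.
Isochoric: V stays 58.5 L; P/T = const ⇒ T₂ = 1310 K, P₂ = 225 kPa.
W = 0 (no volume change).
ΔU = nCvΔT = 1.21×20.8×(1310−580) = 18400 J.
Q = ΔU = 18400 J.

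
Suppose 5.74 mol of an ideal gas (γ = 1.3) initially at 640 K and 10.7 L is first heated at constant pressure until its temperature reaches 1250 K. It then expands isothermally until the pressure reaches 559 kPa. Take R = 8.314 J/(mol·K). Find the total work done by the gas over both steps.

P₁ = nRT₁/V₁ = 5.74×8.314×640/10.7 = 2850 kPa.
Step 1 — Isobaric: P stays 2850 kPa; V/T = const ⇒ T₂ = 1250 K, V₂ = 20.9 L.
W = PΔV = 2850×(20.9−10.7) kPa·L = 29100 J.
ΔU = nCvΔT = 5.74×27.7×(1250−640) = 97000 J.
Q = ΔU + W = nCpΔT = 126000 J.
State after step 1: P = 2850 kPa, V = 20.9 L, T = 1250 K.
Step 2 — Isothermal: T stays 1250 K; PV = const ⇒ V₂ = 107 L, P₂ = 559 kPa.
ΔU = 0 (ideal gas, T constant).
W = nRT ln(V₂/V₁) = 5.74×8.314×1250×ln(5.11) = 97300 J.
Q = ΔU + W = 97300 J.
Net over both steps: W = 126000 J, Q = 223000 J, ΔU = 97000 J.

126000 J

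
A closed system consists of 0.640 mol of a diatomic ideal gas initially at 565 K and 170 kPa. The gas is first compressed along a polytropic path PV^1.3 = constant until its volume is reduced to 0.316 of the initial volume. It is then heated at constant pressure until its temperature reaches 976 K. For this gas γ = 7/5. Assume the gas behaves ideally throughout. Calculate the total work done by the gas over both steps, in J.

-3190 J

V₁ = nRT₁/P₁ = 0.640×8.314×565/170 = 17.7 L.
Step 1 — Polytropic n=1.3: T₂ = T₁(V₁/V₂)^(n−1) = 565×(3.16)^0.30 = 798 K; P₂ = P₁(V₁/V₂)^n = 760 kPa.
W = (P₁V₁−P₂V₂)/(n−1) = (170×17.7−760×5.59)/0.30 = -4140 J.
ΔU = nCvΔT = 0.640×20.8×(798−565) = 3100 J.
Q = ΔU + W = -1030 J.
State after step 1: P = 760 kPa, V = 5.59 L, T = 798 K.
Step 2 — Isobaric: P stays 760 kPa; V/T = const ⇒ T₂ = 976 K, V₂ = 6.83 L.
W = PΔV = 760×(6.83−5.59) kPa·L = 946 J.
ΔU = nCvΔT = 0.640×20.8×(976−798) = 2360 J.
Q = ΔU + W = nCpΔT = 3310 J.
Net over both steps: W = -3190 J, Q = 2280 J, ΔU = 5470 J.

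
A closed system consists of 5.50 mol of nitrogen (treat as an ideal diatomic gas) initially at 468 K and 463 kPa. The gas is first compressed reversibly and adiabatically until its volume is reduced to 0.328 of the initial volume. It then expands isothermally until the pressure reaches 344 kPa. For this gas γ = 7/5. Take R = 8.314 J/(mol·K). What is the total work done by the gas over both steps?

32000 J

V₁ = nRT₁/P₁ = 5.50×8.314×468/463 = 46.2 L.
Step 1 — Adiabatic: TV^(γ−1) = const ⇒ T₂ = 468×(3.05)^0.400 = 731 K; PV^γ = const ⇒ P₂ = 2200 kPa.
ΔU = nCvΔT = 5.50×20.8×(731−468) = 30100 J.
Q = 0 for an adiabatic process, so W = −ΔU = -30100 J.
State after step 1: P = 2200 kPa, V = 15.2 L, T = 731 K.
Step 2 — Isothermal: T stays 731 K; PV = const ⇒ V₂ = 97.2 L, P₂ = 344 kPa.
ΔU = 0 (ideal gas, T constant).
W = nRT ln(V₂/V₁) = 5.50×8.314×731×ln(6.41) = 62100 J.
Q = ΔU + W = 62100 J.
Net over both steps: W = 32000 J, Q = 62100 J, ΔU = 30100 J.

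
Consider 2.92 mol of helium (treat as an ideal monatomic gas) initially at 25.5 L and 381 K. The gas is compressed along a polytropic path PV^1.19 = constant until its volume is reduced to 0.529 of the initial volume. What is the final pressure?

P₁ = nRT₁/V₁ = 2.92×8.314×381/25.5 = 363 kPa.
Polytropic n=1.19: T₂ = T₁(V₁/V₂)^(n−1) = 381×(1.89)^0.19 = 430 K; P₂ = P₁(V₁/V₂)^n = 774 kPa.

774 kPa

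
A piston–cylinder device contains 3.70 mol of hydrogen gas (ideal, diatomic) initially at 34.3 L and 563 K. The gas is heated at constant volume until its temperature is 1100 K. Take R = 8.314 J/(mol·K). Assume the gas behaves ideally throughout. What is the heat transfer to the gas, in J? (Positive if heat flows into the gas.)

41300 J

P₁ = nRT₁/V₁ = 3.70×8.314×563/34.3 = 505 kPa.
Isochoric: V stays 34.3 L; P/T = const ⇒ T₂ = 1100 K, P₂ = 987 kPa.
W = 0 (no volume change).
ΔU = nCvΔT = 3.70×20.8×(1100−563) = 41300 J.
Q = ΔU = 41300 J.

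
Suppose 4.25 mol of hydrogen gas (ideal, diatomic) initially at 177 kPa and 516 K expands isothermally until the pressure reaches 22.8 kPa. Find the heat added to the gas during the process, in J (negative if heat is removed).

V₁ = nRT₁/P₁ = 4.25×8.314×516/177 = 103 L.
Isothermal: T stays 516 K; PV = const ⇒ V₂ = 800 L, P₂ = 22.8 kPa.
ΔU = 0 (ideal gas, T constant).
W = nRT ln(V₂/V₁) = 4.25×8.314×516×ln(7.76) = 37400 J.
Q = ΔU + W = 37400 J.

37400 J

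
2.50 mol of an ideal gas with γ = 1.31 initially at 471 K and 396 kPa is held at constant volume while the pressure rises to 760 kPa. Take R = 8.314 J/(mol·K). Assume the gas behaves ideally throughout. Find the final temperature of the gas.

V₁ = nRT₁/P₁ = 2.50×8.314×471/396 = 24.7 L.
Isochoric: V stays 24.7 L; P/T = const ⇒ T₂ = 904 K, P₂ = 760 kPa.

904 K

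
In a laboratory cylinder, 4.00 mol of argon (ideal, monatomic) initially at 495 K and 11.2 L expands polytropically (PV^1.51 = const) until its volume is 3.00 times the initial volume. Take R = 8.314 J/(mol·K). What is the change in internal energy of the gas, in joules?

-10600 J

P₁ = nRT₁/V₁ = 4.00×8.314×495/11.2 = 1470 kPa.
Polytropic n=1.51: T₂ = T₁(V₁/V₂)^(n−1) = 495×(0.333)^0.51 = 283 K; P₂ = P₁(V₁/V₂)^n = 280 kPa.
For an ideal gas ΔU = nCvΔT with Cv = (3/2)R = 12.5 J/(mol·K).
ΔU = 4.00×12.5×(283−495) = -10600 J.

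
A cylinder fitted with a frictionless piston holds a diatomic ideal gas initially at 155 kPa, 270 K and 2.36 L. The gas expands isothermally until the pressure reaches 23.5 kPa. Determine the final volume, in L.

Isothermal: T stays 270 K; PV = const ⇒ V₂ = 15.6 L, P₂ = 23.5 kPa.

15.6 L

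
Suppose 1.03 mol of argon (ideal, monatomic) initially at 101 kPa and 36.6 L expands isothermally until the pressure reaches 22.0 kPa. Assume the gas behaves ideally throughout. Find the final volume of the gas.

168 L

T₁ = P₁V₁/(nR) = 101×36.6/(1.03×8.314) = 432 K.
Isothermal: T stays 432 K; PV = const ⇒ V₂ = 168 L, P₂ = 22.0 kPa.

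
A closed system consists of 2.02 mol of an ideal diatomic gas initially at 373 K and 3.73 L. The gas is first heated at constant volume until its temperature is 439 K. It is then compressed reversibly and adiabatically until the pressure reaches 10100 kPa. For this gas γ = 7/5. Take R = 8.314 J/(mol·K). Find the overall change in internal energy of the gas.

13700 J

P₁ = nRT₁/V₁ = 2.02×8.314×373/3.73 = 1680 kPa.
Step 1 — Isochoric: V stays 3.73 L; P/T = const ⇒ T₂ = 439 K, P₂ = 1980 kPa.
W = 0 (no volume change).
ΔU = nCvΔT = 2.02×20.8×(439−373) = 2770 J.
Q = ΔU = 2770 J.
State after step 1: P = 1980 kPa, V = 3.73 L, T = 439 K.
Step 2 — Adiabatic: T₂/T₁ = (P₂/P₁)^((γ−1)/γ) ⇒ T₂ = 439×(5.11)^0.286 = 700 K; V₂ = 1.16 L.
ΔU = nCvΔT = 2.02×20.8×(700−439) = 10900 J.
Q = 0 for an adiabatic process, so W = −ΔU = -10900 J.
Net over both steps: W = -10900 J, Q = 2770 J, ΔU = 13700 J.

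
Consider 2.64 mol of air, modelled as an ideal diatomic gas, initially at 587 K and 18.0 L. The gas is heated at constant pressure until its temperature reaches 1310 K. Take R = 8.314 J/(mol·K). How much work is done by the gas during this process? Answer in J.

P₁ = nRT₁/V₁ = 2.64×8.314×587/18.0 = 716 kPa.
Isobaric: P stays 716 kPa; V/T = const ⇒ T₂ = 1310 K, V₂ = 40.2 L.
W = PΔV = 716×(40.2−18.0) kPa·L = 15900 J.

15900 J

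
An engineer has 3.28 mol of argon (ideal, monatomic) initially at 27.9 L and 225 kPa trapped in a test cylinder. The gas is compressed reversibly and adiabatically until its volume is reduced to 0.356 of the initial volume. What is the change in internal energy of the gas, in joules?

9330 J

T₁ = P₁V₁/(nR) = 225×27.9/(3.28×8.314) = 230 K.
Adiabatic: TV^(γ−1) = const ⇒ T₂ = 230×(2.81)^0.667 = 458 K; PV^γ = const ⇒ P₂ = 1260 kPa.
For an ideal gas ΔU = nCvΔT with Cv = (3/2)R = 12.5 J/(mol·K).
ΔU = 3.28×12.5×(458−230) = 9330 J.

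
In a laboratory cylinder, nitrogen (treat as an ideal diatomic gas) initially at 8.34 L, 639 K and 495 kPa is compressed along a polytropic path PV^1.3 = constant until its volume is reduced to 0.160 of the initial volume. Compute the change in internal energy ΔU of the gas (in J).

7560 J

n = P₁V₁/(RT₁) = 495×8.34/(8.314×639) = 0.777 mol.
Polytropic n=1.3: T₂ = T₁(V₁/V₂)^(n−1) = 639×(6.25)^0.30 = 1110 K; P₂ = P₁(V₁/V₂)^n = 5360 kPa.
For an ideal gas ΔU = nCvΔT with Cv = (5/2)R = 20.8 J/(mol·K).
ΔU = 0.777×20.8×(1110−639) = 7560 J.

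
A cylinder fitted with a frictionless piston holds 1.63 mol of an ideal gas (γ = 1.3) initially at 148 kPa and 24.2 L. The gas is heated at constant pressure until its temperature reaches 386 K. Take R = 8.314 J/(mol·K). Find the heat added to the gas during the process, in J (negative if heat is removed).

7150 J

T₁ = P₁V₁/(nR) = 148×24.2/(1.63×8.314) = 264 K.
Isobaric: P stays 148 kPa; V/T = const ⇒ T₂ = 386 K, V₂ = 35.3 L.
W = PΔV = 148×(35.3−24.2) kPa·L = 1650 J.
ΔU = nCvΔT = 1.63×27.7×(386−264) = 5500 J.
Q = ΔU + W = nCpΔT = 7150 J.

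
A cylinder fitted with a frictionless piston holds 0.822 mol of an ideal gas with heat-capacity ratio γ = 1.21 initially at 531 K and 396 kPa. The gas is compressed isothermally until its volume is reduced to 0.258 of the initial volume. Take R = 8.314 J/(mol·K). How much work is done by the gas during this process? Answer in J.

-4920 J

V₁ = nRT₁/P₁ = 0.822×8.314×531/396 = 9.16 L.
Isothermal: T stays 531 K; PV = const ⇒ V₂ = 2.36 L, P₂ = 1530 kPa.
W = nRT ln(V₂/V₁) = 0.822×8.314×531×ln(0.258) = -4920 J.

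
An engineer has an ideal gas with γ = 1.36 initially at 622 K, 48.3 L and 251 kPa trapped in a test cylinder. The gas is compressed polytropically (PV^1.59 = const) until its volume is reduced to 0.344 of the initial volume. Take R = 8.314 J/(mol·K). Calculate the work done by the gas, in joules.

-18000 J

n = P₁V₁/(RT₁) = 251×48.3/(8.314×622) = 2.34 mol.
Polytropic n=1.59: T₂ = T₁(V₁/V₂)^(n−1) = 622×(2.91)^0.59 = 1170 K; P₂ = P₁(V₁/V₂)^n = 1370 kPa.
W = (P₁V₁−P₂V₂)/(n−1) = (251×48.3−1370×16.6)/0.59 = -18000 J.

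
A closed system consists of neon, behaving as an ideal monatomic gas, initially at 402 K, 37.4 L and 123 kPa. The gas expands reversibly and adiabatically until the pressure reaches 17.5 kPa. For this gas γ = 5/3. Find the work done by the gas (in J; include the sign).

3740 J

n = P₁V₁/(RT₁) = 123×37.4/(8.314×402) = 1.38 mol.
Adiabatic: T₂/T₁ = (P₂/P₁)^((γ−1)/γ) ⇒ T₂ = 402×(0.142)^0.400 = 184 K; V₂ = 121 L.
ΔU = nCvΔT = 1.38×12.5×(184−402) = -3740 J.
Q = 0 for an adiabatic process, so W = −ΔU = 3740 J.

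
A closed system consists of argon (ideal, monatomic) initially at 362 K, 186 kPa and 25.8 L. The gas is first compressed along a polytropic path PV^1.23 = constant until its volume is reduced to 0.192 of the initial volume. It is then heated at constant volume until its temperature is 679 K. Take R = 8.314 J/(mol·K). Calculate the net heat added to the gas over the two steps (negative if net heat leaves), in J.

-3330 J

n = P₁V₁/(RT₁) = 186×25.8/(8.314×362) = 1.59 mol.
Step 1 — Polytropic n=1.23: T₂ = T₁(V₁/V₂)^(n−1) = 362×(5.21)^0.23 = 529 K; P₂ = P₁(V₁/V₂)^n = 1420 kPa.
W = (P₁V₁−P₂V₂)/(n−1) = (186×25.8−1420×4.95)/0.23 = -9630 J.
ΔU = nCvΔT = 1.59×12.5×(529−362) = 3320 J.
Q = ΔU + W = -6310 J.
State after step 1: P = 1420 kPa, V = 4.95 L, T = 529 K.
Step 2 — Isochoric: V stays 4.95 L; P/T = const ⇒ T₂ = 679 K, P₂ = 1820 kPa.
W = 0 (no volume change).
ΔU = nCvΔT = 1.59×12.5×(679−529) = 2980 J.
Q = ΔU = 2980 J.
Net over both steps: W = -9630 J, Q = -3330 J, ΔU = 6300 J.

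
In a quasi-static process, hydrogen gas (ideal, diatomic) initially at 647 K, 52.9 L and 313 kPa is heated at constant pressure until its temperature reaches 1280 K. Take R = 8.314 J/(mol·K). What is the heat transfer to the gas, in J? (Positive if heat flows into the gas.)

56700 J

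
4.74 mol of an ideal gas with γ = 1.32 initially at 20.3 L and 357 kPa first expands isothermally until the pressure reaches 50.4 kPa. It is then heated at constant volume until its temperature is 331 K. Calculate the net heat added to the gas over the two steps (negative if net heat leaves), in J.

32300 J

T₁ = P₁V₁/(nR) = 357×20.3/(4.74×8.314) = 184 K.
Step 1 — Isothermal: T stays 184 K; PV = const ⇒ V₂ = 144 L, P₂ = 50.4 kPa.
ΔU = 0 (ideal gas, T constant).
W = nRT ln(V₂/V₁) = 4.74×8.314×184×ln(7.08) = 14200 J.
Q = ΔU + W = 14200 J.
State after step 1: P = 50.4 kPa, V = 144 L, T = 184 K.
Step 2 — Isochoric: V stays 144 L; P/T = const ⇒ T₂ = 331 K, P₂ = 90.7 kPa.
W = 0 (no volume change).
ΔU = nCvΔT = 4.74×26.0×(331−184) = 18100 J.
Q = ΔU = 18100 J.
Net over both steps: W = 14200 J, Q = 32300 J, ΔU = 18100 J.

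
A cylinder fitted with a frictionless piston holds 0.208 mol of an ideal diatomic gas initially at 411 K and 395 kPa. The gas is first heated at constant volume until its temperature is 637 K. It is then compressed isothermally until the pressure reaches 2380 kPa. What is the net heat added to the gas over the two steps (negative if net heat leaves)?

-519 J

V₁ = nRT₁/P₁ = 0.208×8.314×411/395 = 1.80 L.
Step 1 — Isochoric: V stays 1.80 L; P/T = const ⇒ T₂ = 637 K, P₂ = 612 kPa.
W = 0 (no volume change).
ΔU = nCvΔT = 0.208×20.8×(637−411) = 977 J.
Q = ΔU = 977 J.
State after step 1: P = 612 kPa, V = 1.80 L, T = 637 K.
Step 2 — Isothermal: T stays 637 K; PV = const ⇒ V₂ = 0.463 L, P₂ = 2380 kPa.
ΔU = 0 (ideal gas, T constant).
W = nRT ln(V₂/V₁) = 0.208×8.314×637×ln(0.257) = -1500 J.
Q = ΔU + W = -1500 J.
Net over both steps: W = -1500 J, Q = -519 J, ΔU = 977 J.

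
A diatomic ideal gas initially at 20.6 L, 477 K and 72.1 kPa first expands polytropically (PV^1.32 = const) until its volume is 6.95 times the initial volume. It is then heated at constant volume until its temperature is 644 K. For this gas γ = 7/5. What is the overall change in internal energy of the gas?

1300 J

n = P₁V₁/(RT₁) = 72.1×20.6/(8.314×477) = 0.375 mol.
Step 1 — Polytropic n=1.32: T₂ = T₁(V₁/V₂)^(n−1) = 477×(0.144)^0.32 = 256 K; P₂ = P₁(V₁/V₂)^n = 5.58 kPa.
W = (P₁V₁−P₂V₂)/(n−1) = (72.1×20.6−5.58×143)/0.32 = 2150 J.
ΔU = nCvΔT = 0.375×20.8×(256−477) = -1720 J.
Q = ΔU + W = 429 J.
State after step 1: P = 5.58 kPa, V = 143 L, T = 256 K.
Step 2 — Isochoric: V stays 143 L; P/T = const ⇒ T₂ = 644 K, P₂ = 14.0 kPa.
W = 0 (no volume change).
ΔU = nCvΔT = 0.375×20.8×(644−256) = 3020 J.
Q = ΔU = 3020 J.
Net over both steps: W = 2150 J, Q = 3450 J, ΔU = 1300 J.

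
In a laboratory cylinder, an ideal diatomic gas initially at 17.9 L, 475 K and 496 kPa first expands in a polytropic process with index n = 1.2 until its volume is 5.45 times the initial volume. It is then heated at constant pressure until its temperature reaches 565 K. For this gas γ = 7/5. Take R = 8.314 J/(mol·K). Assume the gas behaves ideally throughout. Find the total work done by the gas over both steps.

17000 J

n = P₁V₁/(RT₁) = 496×17.9/(8.314×475) = 2.25 mol.
Step 1 — Polytropic n=1.2: T₂ = T₁(V₁/V₂)^(n−1) = 475×(0.183)^0.20 = 338 K; P₂ = P₁(V₁/V₂)^n = 64.8 kPa.
W = (P₁V₁−P₂V₂)/(n−1) = (496×17.9−64.8×97.6)/0.20 = 12800 J.
ΔU = nCvΔT = 2.25×20.8×(338−475) = -6380 J.
Q = ΔU + W = 6380 J.
State after step 1: P = 64.8 kPa, V = 97.6 L, T = 338 K.
Step 2 — Isobaric: P stays 64.8 kPa; V/T = const ⇒ T₂ = 565 K, V₂ = 163 L.
W = PΔV = 64.8×(163−97.6) kPa·L = 4240 J.
ΔU = nCvΔT = 2.25×20.8×(565−338) = 10600 J.
Q = ΔU + W = nCpΔT = 14800 J.
Net over both steps: W = 17000 J, Q = 21200 J, ΔU = 4210 J.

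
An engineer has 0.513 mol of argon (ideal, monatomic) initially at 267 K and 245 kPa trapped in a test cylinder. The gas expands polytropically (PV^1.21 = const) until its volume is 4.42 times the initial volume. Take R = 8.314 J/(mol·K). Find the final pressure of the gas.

V₁ = nRT₁/P₁ = 0.513×8.314×267/245 = 4.65 L.
Polytropic n=1.21: T₂ = T₁(V₁/V₂)^(n−1) = 267×(0.226)^0.21 = 195 K; P₂ = P₁(V₁/V₂)^n = 40.6 kPa.

40.6 kPa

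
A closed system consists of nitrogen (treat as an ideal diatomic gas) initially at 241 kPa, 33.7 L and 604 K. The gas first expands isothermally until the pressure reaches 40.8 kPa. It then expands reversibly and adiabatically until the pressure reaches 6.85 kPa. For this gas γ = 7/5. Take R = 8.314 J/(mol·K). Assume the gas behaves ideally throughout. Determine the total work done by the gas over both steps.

n = P₁V₁/(RT₁) = 241×33.7/(8.314×604) = 1.62 mol.
Step 1 — Isothermal: T stays 604 K; PV = const ⇒ V₂ = 199 L, P₂ = 40.8 kPa.
ΔU = 0 (ideal gas, T constant).
W = nRT ln(V₂/V₁) = 1.62×8.314×604×ln(5.91) = 14400 J.
Q = ΔU + W = 14400 J.
State after step 1: P = 40.8 kPa, V = 199 L, T = 604 K.
Step 2 — Adiabatic: T₂/T₁ = (P₂/P₁)^((γ−1)/γ) ⇒ T₂ = 604×(0.168)^0.286 = 363 K; V₂ = 712 L.
ΔU = nCvΔT = 1.62×20.8×(363−604) = -8110 J.
Q = 0 for an adiabatic process, so W = −ΔU = 8110 J.
Net over both steps: W = 22500 J, Q = 14400 J, ΔU = -8110 J.

22500 J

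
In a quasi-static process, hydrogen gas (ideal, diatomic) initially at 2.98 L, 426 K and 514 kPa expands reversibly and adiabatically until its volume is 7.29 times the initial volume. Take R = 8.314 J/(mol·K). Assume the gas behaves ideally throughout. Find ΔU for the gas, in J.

-2100 J

n = P₁V₁/(RT₁) = 514×2.98/(8.314×426) = 0.432 mol.
Adiabatic: TV^(γ−1) = const ⇒ T₂ = 426×(0.137)^0.400 = 192 K; PV^γ = const ⇒ P₂ = 31.9 kPa.
For an ideal gas ΔU = nCvΔT with Cv = (5/2)R = 20.8 J/(mol·K).
ΔU = 0.432×20.8×(192−426) = -2100 J.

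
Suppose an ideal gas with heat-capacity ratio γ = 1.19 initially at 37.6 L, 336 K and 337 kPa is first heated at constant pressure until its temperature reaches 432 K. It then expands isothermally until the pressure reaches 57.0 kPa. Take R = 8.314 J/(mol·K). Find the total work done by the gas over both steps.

32600 J

n = P₁V₁/(RT₁) = 337×37.6/(8.314×336) = 4.54 mol.
Step 1 — Isobaric: P stays 337 kPa; V/T = const ⇒ T₂ = 432 K, V₂ = 48.3 L.
W = PΔV = 337×(48.3−37.6) kPa·L = 3620 J.
ΔU = nCvΔT = 4.54×43.8×(432−336) = 19100 J.
Q = ΔU + W = nCpΔT = 22700 J.
State after step 1: P = 337 kPa, V = 48.3 L, T = 432 K.
Step 2 — Isothermal: T stays 432 K; PV = const ⇒ V₂ = 286 L, P₂ = 57.0 kPa.
ΔU = 0 (ideal gas, T constant).
W = nRT ln(V₂/V₁) = 4.54×8.314×432×ln(5.91) = 29000 J.
Q = ΔU + W = 29000 J.
Net over both steps: W = 32600 J, Q = 51600 J, ΔU = 19100 J.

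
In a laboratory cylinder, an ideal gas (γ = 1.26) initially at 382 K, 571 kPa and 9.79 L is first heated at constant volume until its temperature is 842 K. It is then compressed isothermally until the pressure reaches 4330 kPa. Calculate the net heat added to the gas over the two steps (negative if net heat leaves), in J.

10700 J

n = P₁V₁/(RT₁) = 571×9.79/(8.314×382) = 1.76 mol.
Step 1 — Isochoric: V stays 9.79 L; P/T = const ⇒ T₂ = 842 K, P₂ = 1260 kPa.
W = 0 (no volume change).
ΔU = nCvΔT = 1.76×32.0×(842−382) = 25900 J.
Q = ΔU = 25900 J.
State after step 1: P = 1260 kPa, V = 9.79 L, T = 842 K.
Step 2 — Isothermal: T stays 842 K; PV = const ⇒ V₂ = 2.85 L, P₂ = 4330 kPa.
ΔU = 0 (ideal gas, T constant).
W = nRT ln(V₂/V₁) = 1.76×8.314×842×ln(0.291) = -15200 J.
Q = ΔU + W = -15200 J.
Net over both steps: W = -15200 J, Q = 10700 J, ΔU = 25900 J.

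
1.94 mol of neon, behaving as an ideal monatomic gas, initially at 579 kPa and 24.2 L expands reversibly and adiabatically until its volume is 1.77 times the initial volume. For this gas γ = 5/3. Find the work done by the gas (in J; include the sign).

6650 J

T₁ = P₁V₁/(nR) = 579×24.2/(1.94×8.314) = 869 K.
Adiabatic: TV^(γ−1) = const ⇒ T₂ = 869×(0.565)^0.667 = 594 K; PV^γ = const ⇒ P₂ = 224 kPa.
ΔU = nCvΔT = 1.94×12.5×(594−869) = -6650 J.
Q = 0 for an adiabatic process, so W = −ΔU = 6650 J.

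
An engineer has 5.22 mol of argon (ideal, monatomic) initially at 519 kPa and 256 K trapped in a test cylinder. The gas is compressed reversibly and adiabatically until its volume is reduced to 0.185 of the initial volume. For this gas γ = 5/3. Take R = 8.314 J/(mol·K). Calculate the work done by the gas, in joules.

-34700 J

V₁ = nRT₁/P₁ = 5.22×8.314×256/519 = 21.4 L.
Adiabatic: TV^(γ−1) = const ⇒ T₂ = 256×(5.41)^0.667 = 788 K; PV^γ = const ⇒ P₂ = 8640 kPa.
ΔU = nCvΔT = 5.22×12.5×(788−256) = 34700 J.
Q = 0 for an adiabatic process, so W = −ΔU = -34700 J.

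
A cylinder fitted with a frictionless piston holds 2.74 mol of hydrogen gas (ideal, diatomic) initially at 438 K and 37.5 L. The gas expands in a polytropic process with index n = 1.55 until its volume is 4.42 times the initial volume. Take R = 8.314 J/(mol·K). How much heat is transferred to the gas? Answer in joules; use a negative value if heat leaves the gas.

P₁ = nRT₁/V₁ = 2.74×8.314×438/37.5 = 266 kPa.
Polytropic n=1.55: T₂ = T₁(V₁/V₂)^(n−1) = 438×(0.226)^0.55 = 193 K; P₂ = P₁(V₁/V₂)^n = 26.6 kPa.
W = (P₁V₁−P₂V₂)/(n−1) = (266×37.5−26.6×166)/0.55 = 10100 J.
ΔU = nCvΔT = 2.74×20.8×(193−438) = -13900 J.
Q = ΔU + W = -3800 J.

-3800 J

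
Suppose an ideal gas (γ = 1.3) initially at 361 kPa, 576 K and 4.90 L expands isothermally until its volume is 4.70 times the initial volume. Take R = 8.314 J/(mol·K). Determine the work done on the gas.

n = P₁V₁/(RT₁) = 361×4.90/(8.314×576) = 0.369 mol.
Isothermal: T stays 576 K; PV = const ⇒ V₂ = 23.0 L, P₂ = 76.8 kPa.
W = nRT ln(V₂/V₁) = 0.369×8.314×576×ln(4.70) = 2740 J.
Work done on the gas = −W_by = -2740 J.

-2740 J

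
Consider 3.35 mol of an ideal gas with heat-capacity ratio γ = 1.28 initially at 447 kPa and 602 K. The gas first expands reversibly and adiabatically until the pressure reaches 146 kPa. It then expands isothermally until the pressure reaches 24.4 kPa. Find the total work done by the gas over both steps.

V₁ = nRT₁/P₁ = 3.35×8.314×602/447 = 37.5 L.
Step 1 — Adiabatic: T₂/T₁ = (P₂/P₁)^((γ−1)/γ) ⇒ T₂ = 602×(0.327)^0.219 = 471 K; V₂ = 89.9 L.
ΔU = nCvΔT = 3.35×29.7×(471−602) = -13000 J.
Q = 0 for an adiabatic process, so W = −ΔU = 13000 J.
State after step 1: P = 146 kPa, V = 89.9 L, T = 471 K.
Step 2 — Isothermal: T stays 471 K; PV = const ⇒ V₂ = 538 L, P₂ = 24.4 kPa.
ΔU = 0 (ideal gas, T constant).
W = nRT ln(V₂/V₁) = 3.35×8.314×471×ln(5.98) = 23500 J.
Q = ΔU + W = 23500 J.
Net over both steps: W = 36500 J, Q = 23500 J, ΔU = -13000 J.

36500 J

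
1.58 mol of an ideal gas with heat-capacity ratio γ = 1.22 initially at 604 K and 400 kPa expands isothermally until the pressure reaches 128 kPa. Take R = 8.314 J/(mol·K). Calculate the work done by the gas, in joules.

V₁ = nRT₁/P₁ = 1.58×8.314×604/400 = 19.8 L.
Isothermal: T stays 604 K; PV = const ⇒ V₂ = 62.0 L, P₂ = 128 kPa.
W = nRT ln(V₂/V₁) = 1.58×8.314×604×ln(3.12) = 9040 J.

9040 J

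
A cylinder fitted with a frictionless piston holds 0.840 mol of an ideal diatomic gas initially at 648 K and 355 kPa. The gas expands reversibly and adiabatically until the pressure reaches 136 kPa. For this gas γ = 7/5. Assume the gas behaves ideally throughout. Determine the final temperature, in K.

V₁ = nRT₁/P₁ = 0.840×8.314×648/355 = 12.7 L.
Adiabatic: T₂/T₁ = (P₂/P₁)^((γ−1)/γ) ⇒ T₂ = 648×(0.383)^0.286 = 493 K; V₂ = 25.3 L.

493 K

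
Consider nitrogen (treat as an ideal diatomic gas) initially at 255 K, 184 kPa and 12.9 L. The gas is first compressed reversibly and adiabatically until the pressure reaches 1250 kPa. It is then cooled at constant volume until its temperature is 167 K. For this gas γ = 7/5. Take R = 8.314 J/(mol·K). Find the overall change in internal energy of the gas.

-2050 J

n = P₁V₁/(RT₁) = 184×12.9/(8.314×255) = 1.12 mol.
Step 1 — Adiabatic: T₂/T₁ = (P₂/P₁)^((γ−1)/γ) ⇒ T₂ = 255×(6.79)^0.286 = 441 K; V₂ = 3.28 L.
ΔU = nCvΔT = 1.12×20.8×(441−255) = 4320 J.
Q = 0 for an adiabatic process, so W = −ΔU = -4320 J.
State after step 1: P = 1250 kPa, V = 3.28 L, T = 441 K.
Step 2 — Isochoric: V stays 3.28 L; P/T = const ⇒ T₂ = 167 K, P₂ = 474 kPa.
W = 0 (no volume change).
ΔU = nCvΔT = 1.12×20.8×(167−441) = -6370 J.
Q = ΔU = -6370 J.
Net over both steps: W = -4320 J, Q = -6370 J, ΔU = -2050 J.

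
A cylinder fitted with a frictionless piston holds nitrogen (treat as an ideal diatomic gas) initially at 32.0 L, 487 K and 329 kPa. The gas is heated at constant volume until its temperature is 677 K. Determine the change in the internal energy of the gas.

n = P₁V₁/(RT₁) = 329×32.0/(8.314×487) = 2.60 mol.
Isochoric: V stays 32.0 L; P/T = const ⇒ T₂ = 677 K, P₂ = 457 kPa.
For an ideal gas ΔU = nCvΔT with Cv = (5/2)R = 20.8 J/(mol·K).
ΔU = 2.60×20.8×(677−487) = 10300 J.

10300 J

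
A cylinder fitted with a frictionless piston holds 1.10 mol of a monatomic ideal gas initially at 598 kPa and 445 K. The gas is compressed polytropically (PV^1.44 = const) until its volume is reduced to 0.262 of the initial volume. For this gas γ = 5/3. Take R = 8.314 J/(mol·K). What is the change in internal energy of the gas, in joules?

4900 J

V₁ = nRT₁/P₁ = 1.10×8.314×445/598 = 6.81 L.
Polytropic n=1.44: T₂ = T₁(V₁/V₂)^(n−1) = 445×(3.82)^0.44 = 802 K; P₂ = P₁(V₁/V₂)^n = 4110 kPa.
For an ideal gas ΔU = nCvΔT with Cv = (3/2)R = 12.5 J/(mol·K).
ΔU = 1.10×12.5×(802−445) = 4900 J.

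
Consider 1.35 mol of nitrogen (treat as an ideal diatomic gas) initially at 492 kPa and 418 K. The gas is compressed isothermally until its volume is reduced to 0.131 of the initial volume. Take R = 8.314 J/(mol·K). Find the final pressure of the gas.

V₁ = nRT₁/P₁ = 1.35×8.314×418/492 = 9.54 L.
Isothermal: T stays 418 K; PV = const ⇒ V₂ = 1.25 L, P₂ = 3760 kPa.

3760 kPa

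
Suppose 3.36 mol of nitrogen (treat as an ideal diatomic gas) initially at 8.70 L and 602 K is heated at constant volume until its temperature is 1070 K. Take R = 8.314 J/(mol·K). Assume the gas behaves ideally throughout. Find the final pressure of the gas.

P₁ = nRT₁/V₁ = 3.36×8.314×602/8.70 = 1930 kPa.
Isochoric: V stays 8.70 L; P/T = const ⇒ T₂ = 1070 K, P₂ = 3440 kPa.

3440 kPa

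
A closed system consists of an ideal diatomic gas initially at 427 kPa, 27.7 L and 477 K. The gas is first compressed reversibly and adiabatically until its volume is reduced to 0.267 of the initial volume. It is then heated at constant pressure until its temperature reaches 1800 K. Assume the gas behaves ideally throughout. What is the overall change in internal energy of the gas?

82000 J

n = P₁V₁/(RT₁) = 427×27.7/(8.314×477) = 2.98 mol.
Step 1 — Adiabatic: TV^(γ−1) = const ⇒ T₂ = 477×(3.75)^0.400 = 809 K; PV^γ = const ⇒ P₂ = 2710 kPa.
ΔU = nCvΔT = 2.98×20.8×(809−477) = 20600 J.
Q = 0 for an adiabatic process, so W = −ΔU = -20600 J.
State after step 1: P = 2710 kPa, V = 7.40 L, T = 809 K.
Step 2 — Isobaric: P stays 2710 kPa; V/T = const ⇒ T₂ = 1800 K, V₂ = 16.5 L.
W = PΔV = 2710×(16.5−7.40) kPa·L = 24600 J.
ΔU = nCvΔT = 2.98×20.8×(1800−809) = 61400 J.
Q = ΔU + W = nCpΔT = 86000 J.
Net over both steps: W = 4000 J, Q = 86000 J, ΔU = 82000 J.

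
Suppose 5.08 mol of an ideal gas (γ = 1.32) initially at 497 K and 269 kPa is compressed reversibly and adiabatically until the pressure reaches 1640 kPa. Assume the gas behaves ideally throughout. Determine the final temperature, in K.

770 K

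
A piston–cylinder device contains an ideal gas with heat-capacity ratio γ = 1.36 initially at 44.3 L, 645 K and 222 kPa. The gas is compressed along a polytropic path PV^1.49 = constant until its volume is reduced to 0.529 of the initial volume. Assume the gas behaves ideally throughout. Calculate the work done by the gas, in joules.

-7350 J

n = P₁V₁/(RT₁) = 222×44.3/(8.314×645) = 1.83 mol.
Polytropic n=1.49: T₂ = T₁(V₁/V₂)^(n−1) = 645×(1.89)^0.49 = 881 K; P₂ = P₁(V₁/V₂)^n = 573 kPa.
W = (P₁V₁−P₂V₂)/(n−1) = (222×44.3−573×23.4)/0.49 = -7350 J.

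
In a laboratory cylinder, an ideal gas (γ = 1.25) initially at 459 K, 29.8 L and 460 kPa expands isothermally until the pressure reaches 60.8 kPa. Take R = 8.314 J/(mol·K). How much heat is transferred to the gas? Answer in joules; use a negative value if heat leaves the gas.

27700 J

n = P₁V₁/(RT₁) = 460×29.8/(8.314×459) = 3.59 mol.
Isothermal: T stays 459 K; PV = const ⇒ V₂ = 225 L, P₂ = 60.8 kPa.
ΔU = 0 (ideal gas, T constant).
W = nRT ln(V₂/V₁) = 3.59×8.314×459×ln(7.57) = 27700 J.
Q = ΔU + W = 27700 J.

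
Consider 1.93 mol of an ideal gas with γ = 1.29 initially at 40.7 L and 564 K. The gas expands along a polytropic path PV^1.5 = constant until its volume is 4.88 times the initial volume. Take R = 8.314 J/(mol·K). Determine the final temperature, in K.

P₁ = nRT₁/V₁ = 1.93×8.314×564/40.7 = 222 kPa.
Polytropic n=1.5: T₂ = T₁(V₁/V₂)^(n−1) = 564×(0.205)^0.50 = 255 K; P₂ = P₁(V₁/V₂)^n = 20.6 kPa.

255 K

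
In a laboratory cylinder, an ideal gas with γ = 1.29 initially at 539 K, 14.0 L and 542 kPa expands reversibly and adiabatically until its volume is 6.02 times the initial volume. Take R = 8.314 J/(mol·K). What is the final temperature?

320 K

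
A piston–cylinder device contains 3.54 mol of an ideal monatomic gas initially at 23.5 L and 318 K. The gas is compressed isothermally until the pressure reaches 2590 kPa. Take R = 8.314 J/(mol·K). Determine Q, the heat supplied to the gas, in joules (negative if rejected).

P₁ = nRT₁/V₁ = 3.54×8.314×318/23.5 = 398 kPa.
Isothermal: T stays 318 K; PV = const ⇒ V₂ = 3.61 L, P₂ = 2590 kPa.
ΔU = 0 (ideal gas, T constant).
W = nRT ln(V₂/V₁) = 3.54×8.314×318×ln(0.154) = -17500 J.
Q = ΔU + W = -17500 J.

-17500 J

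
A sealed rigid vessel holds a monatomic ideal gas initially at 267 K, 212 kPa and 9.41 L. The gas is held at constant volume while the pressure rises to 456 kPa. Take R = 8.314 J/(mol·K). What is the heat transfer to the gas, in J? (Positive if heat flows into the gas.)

3440 J

n = P₁V₁/(RT₁) = 212×9.41/(8.314×267) = 0.899 mol.
Isochoric: V stays 9.41 L; P/T = const ⇒ T₂ = 574 K, P₂ = 456 kPa.
W = 0 (no volume change).
ΔU = nCvΔT = 0.899×12.5×(574−267) = 3440 J.
Q = ΔU = 3440 J.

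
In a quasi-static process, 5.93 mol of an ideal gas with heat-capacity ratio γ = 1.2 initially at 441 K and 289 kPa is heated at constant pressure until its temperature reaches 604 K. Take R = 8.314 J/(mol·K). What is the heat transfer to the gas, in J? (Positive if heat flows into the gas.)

48200 J

V₁ = nRT₁/P₁ = 5.93×8.314×441/289 = 75.2 L.
Isobaric: P stays 289 kPa; V/T = const ⇒ T₂ = 604 K, V₂ = 103 L.
W = PΔV = 289×(103−75.2) kPa·L = 8040 J.
ΔU = nCvΔT = 5.93×41.6×(604−441) = 40200 J.
Q = ΔU + W = nCpΔT = 48200 J.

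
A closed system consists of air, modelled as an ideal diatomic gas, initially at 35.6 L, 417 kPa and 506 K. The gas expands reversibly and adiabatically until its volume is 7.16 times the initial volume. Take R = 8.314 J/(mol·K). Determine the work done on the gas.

n = P₁V₁/(RT₁) = 417×35.6/(8.314×506) = 3.53 mol.
Adiabatic: TV^(γ−1) = const ⇒ T₂ = 506×(0.140)^0.400 = 230 K; PV^γ = const ⇒ P₂ = 26.5 kPa.
ΔU = nCvΔT = 3.53×20.8×(230−506) = -20200 J.
Q = 0 for an adiabatic process, so W = −ΔU = 20200 J.
Work done on the gas = −W_by = -20200 J.

-20200 J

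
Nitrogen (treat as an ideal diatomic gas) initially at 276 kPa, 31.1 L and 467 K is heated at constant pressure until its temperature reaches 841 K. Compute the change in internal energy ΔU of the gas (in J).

n = P₁V₁/(RT₁) = 276×31.1/(8.314×467) = 2.21 mol.
Isobaric: P stays 276 kPa; V/T = const ⇒ T₂ = 841 K, V₂ = 56.0 L.
For an ideal gas ΔU = nCvΔT with Cv = (5/2)R = 20.8 J/(mol·K).
ΔU = 2.21×20.8×(841−467) = 17200 J.

17200 J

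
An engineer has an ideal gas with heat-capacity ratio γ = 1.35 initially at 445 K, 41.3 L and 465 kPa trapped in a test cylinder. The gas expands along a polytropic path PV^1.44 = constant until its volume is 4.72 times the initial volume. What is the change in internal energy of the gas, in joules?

-27100 J

n = P₁V₁/(RT₁) = 465×41.3/(8.314×445) = 5.19 mol.
Polytropic n=1.44: T₂ = T₁(V₁/V₂)^(n−1) = 445×(0.212)^0.44 = 225 K; P₂ = P₁(V₁/V₂)^n = 49.8 kPa.
For an ideal gas ΔU = nCvΔT with Cv = R/(γ−1) = 23.8 J/(mol·K).
ΔU = 5.19×23.8×(225−445) = -27100 J.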